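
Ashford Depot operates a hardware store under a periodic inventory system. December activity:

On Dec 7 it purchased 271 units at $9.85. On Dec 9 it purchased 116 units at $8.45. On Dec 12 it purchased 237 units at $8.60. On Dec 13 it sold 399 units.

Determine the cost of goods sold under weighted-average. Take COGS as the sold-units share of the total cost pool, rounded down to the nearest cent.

COGS = $3,636.87

Dec 13, sell 399: 399/624 × $5,687.75 → $3,636.87
Ending inventory (cost pool remaining) = $2,050.88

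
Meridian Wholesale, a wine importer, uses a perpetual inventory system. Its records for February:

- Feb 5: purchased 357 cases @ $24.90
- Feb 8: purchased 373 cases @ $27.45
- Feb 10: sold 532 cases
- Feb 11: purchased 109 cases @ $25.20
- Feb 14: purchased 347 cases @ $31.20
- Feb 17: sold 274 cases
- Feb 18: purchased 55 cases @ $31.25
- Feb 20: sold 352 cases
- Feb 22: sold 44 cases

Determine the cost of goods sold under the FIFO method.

COGS = $33,201.35

Feb 10, 532 sold [FIFO — oldest first]: 357 @ $24.90 + 175 @ $27.45 = $13,693.05
Feb 17, 274 sold [FIFO — oldest first]: 198 @ $27.45 + 76 @ $25.20 = $7,350.30
Feb 20, 352 sold [FIFO — oldest first]: 33 @ $25.20 + 319 @ $31.20 = $10,784.40
Feb 22, 44 sold [FIFO — oldest first]: 28 @ $31.20 + 16 @ $31.25 = $1,373.60
Total COGS = $13,693.05 + $7,350.30 + $10,784.40 + $1,373.60 = $33,201.35
Ending inventory: 39 @ $31.25 = $1,218.75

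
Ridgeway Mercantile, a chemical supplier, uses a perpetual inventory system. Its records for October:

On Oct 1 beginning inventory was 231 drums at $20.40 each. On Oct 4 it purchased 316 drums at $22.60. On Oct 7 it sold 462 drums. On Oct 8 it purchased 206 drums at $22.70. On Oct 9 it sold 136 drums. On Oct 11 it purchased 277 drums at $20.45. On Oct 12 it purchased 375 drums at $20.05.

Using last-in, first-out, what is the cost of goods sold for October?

COGS = $13,207.20

Oct 7, 462 sold [LIFO — newest first]: 316 @ $22.60 + 146 @ $20.40 = $10,120.00
Oct 9, 136 sold [LIFO — newest first]: 136 @ $22.70 = $3,087.20
Total COGS = $10,120.00 + $3,087.20 = $13,207.20
Ending inventory: 85 @ $20.40 + 70 @ $22.70 + 277 @ $20.45 + 375 @ $20.05 = $16,506.40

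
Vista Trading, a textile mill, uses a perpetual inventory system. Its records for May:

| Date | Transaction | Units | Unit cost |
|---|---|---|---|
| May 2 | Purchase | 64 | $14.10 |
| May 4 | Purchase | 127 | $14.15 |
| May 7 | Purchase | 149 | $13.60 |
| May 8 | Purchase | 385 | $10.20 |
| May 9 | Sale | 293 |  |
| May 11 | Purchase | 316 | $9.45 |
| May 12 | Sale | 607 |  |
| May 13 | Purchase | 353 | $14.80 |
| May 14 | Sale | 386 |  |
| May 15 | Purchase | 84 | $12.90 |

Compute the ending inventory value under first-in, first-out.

May 9, 293 sold [FIFO — oldest first]: 64 @ $14.10 + 127 @ $14.15 + 102 @ $13.60 = $4,086.65
May 12, 607 sold [FIFO — oldest first]: 47 @ $13.60 + 385 @ $10.20 + 175 @ $9.45 = $6,219.95
May 14, 386 sold [FIFO — oldest first]: 141 @ $9.45 + 245 @ $14.80 = $4,958.45
Total COGS = $4,086.65 + $6,219.95 + $4,958.45 = $15,265.05
Ending inventory: 108 @ $14.80 + 84 @ $12.90 = $2,682.00
Check: goods available $17,947.05 = COGS $15,265.05 + ending $2,682.00

Ending inventory = $2,682.00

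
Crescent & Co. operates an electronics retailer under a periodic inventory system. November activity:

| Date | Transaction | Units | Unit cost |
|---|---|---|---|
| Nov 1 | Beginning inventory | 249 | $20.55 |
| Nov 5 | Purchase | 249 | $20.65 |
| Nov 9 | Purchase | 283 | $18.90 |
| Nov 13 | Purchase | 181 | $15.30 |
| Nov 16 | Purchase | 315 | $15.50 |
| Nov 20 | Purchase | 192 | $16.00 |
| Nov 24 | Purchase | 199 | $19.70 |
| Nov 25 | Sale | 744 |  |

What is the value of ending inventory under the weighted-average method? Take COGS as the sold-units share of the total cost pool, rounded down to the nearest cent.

Ending inventory = $16,758.09

Nov 25, sell 744: 744/1668 × $30,251.60 → $13,493.51
Ending inventory (cost pool remaining) = $16,758.09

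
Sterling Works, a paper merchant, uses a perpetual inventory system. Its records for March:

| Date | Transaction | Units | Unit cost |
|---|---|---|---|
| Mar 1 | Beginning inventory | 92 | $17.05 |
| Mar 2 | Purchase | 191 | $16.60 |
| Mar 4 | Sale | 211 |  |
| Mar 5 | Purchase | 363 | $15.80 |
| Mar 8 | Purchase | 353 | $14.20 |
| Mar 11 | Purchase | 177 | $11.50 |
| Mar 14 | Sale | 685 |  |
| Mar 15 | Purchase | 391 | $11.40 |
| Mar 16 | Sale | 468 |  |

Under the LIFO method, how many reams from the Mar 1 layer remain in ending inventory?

Mar 4, 211 sold [LIFO — newest first]: 191 @ $16.60 + 20 @ $17.05 = $3,511.60
Mar 14, 685 sold [LIFO — newest first]: 177 @ $11.50 + 353 @ $14.20 + 155 @ $15.80 = $9,497.10
Mar 16, 468 sold [LIFO — newest first]: 391 @ $11.40 + 77 @ $15.80 = $5,674.00
Total COGS = $3,511.60 + $9,497.10 + $5,674.00 = $18,682.70
Ending inventory: 72 @ $17.05 + 131 @ $15.80 = $3,297.40
Check: goods available $21,980.10 = COGS $18,682.70 + ending $3,297.40

72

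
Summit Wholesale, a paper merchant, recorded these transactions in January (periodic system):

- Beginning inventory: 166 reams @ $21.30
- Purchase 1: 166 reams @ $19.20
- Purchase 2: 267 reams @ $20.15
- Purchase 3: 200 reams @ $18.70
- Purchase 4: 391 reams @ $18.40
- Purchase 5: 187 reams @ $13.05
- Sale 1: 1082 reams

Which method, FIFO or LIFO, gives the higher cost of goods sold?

FIFO

FIFO COGS: 166 @ $21.30 + 166 @ $19.20 + 267 @ $20.15 + 200 @ $18.70 + 283 @ $18.40 = $21,050.25
LIFO COGS: 187 @ $13.05 + 391 @ $18.40 + 200 @ $18.70 + 267 @ $20.15 + 37 @ $19.20 = $19,465.20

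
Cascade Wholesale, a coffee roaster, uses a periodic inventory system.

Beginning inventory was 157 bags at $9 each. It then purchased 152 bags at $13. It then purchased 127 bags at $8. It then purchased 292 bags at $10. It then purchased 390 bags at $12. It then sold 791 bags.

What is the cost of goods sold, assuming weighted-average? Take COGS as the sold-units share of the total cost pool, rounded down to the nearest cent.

COGS = $8,493.69

Sale 1, sell 791: 791/1118 × $12,005.00 → $8,493.69
Ending inventory (cost pool remaining) = $3,511.31
Check: goods available $12,005.00 = COGS $8,493.69 + ending $3,511.31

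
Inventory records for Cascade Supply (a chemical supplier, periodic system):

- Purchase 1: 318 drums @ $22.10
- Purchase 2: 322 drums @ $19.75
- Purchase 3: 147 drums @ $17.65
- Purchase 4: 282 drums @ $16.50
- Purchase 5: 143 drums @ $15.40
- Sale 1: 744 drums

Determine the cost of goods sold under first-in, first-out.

Sale 1 (744) [FIFO — oldest first]: 318 @ $22.10 + 322 @ $19.75 + 104 @ $17.65 = $15,222.90
Ending inventory: 43 @ $17.65 + 282 @ $16.50 + 143 @ $15.40 = $7,614.15
Check: goods available $22,837.05 = COGS $15,222.90 + ending $7,614.15

COGS = $15,222.90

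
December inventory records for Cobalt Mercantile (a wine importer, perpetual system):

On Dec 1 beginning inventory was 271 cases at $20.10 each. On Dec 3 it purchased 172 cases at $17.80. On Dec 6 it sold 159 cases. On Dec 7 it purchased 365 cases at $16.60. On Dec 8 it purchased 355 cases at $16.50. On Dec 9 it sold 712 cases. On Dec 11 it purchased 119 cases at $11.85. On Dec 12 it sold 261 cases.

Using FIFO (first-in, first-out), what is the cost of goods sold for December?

Dec 6, 159 sold [FIFO — oldest first]: 159 @ $20.10 = $3,195.90
Dec 9, 712 sold [FIFO — oldest first]: 112 @ $20.10 + 172 @ $17.80 + 365 @ $16.60 + 63 @ $16.50 = $12,411.30
Dec 12, 261 sold [FIFO — oldest first]: 261 @ $16.50 = $4,306.50
Total COGS = $3,195.90 + $12,411.30 + $4,306.50 = $19,913.70
Ending inventory: 31 @ $16.50 + 119 @ $11.85 = $1,921.65
Check: goods available $21,835.35 = COGS $19,913.70 + ending $1,921.65

COGS = $19,913.70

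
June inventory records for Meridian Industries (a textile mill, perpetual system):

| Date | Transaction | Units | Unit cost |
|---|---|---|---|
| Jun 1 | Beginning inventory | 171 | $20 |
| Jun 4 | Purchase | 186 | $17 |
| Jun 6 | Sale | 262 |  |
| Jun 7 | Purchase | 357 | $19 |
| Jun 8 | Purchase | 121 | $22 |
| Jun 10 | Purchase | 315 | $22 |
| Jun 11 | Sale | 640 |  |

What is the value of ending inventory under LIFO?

Ending inventory = $4,807

Jun 6, 262 sold [LIFO — newest first]: 186 @ $17 + 76 @ $20 = $4,682
Jun 11, 640 sold [LIFO — newest first]: 315 @ $22 + 121 @ $22 + 204 @ $19 = $13,468
Total COGS = $4,682 + $13,468 = $18,150
Ending inventory: 95 @ $20 + 153 @ $19 = $4,807
Check: goods available $22,957 = COGS $18,150 + ending $4,807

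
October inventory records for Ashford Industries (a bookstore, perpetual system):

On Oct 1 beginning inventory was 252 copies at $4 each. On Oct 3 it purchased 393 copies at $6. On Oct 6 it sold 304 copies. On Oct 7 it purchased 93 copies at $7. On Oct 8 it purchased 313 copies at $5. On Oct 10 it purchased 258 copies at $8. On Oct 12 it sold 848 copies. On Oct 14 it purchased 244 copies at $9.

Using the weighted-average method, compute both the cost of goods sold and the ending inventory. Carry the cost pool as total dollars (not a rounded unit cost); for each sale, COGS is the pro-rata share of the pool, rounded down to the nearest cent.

COGS = $6,699.38; ending inventory = $3,142.62

After Oct 1: 252 on hand, pool $1,008.00 (≈ $4.0000 each)
After Oct 3: 645 on hand, pool $3,366.00 (≈ $5.2186 each)
Oct 6, sell 304: 304/645 × $3,366.00 → $1,586.45
After Oct 7: 434 on hand, pool $2,430.55 (≈ $5.6003 each)
After Oct 8: 747 on hand, pool $3,995.55 (≈ $5.3488 each)
After Oct 10: 1005 on hand, pool $6,059.55 (≈ $6.0294 each)
Oct 12, sell 848: 848/1005 × $6,059.55 → $5,112.93
After Oct 14: 401 on hand, pool $3,142.62 (≈ $7.8370 each)
Total COGS = $1,586.45 + $5,112.93 = $6,699.38
Ending inventory (cost pool remaining) = $3,142.62
Check: goods available $9,842.00 = COGS $6,699.38 + ending $3,142.62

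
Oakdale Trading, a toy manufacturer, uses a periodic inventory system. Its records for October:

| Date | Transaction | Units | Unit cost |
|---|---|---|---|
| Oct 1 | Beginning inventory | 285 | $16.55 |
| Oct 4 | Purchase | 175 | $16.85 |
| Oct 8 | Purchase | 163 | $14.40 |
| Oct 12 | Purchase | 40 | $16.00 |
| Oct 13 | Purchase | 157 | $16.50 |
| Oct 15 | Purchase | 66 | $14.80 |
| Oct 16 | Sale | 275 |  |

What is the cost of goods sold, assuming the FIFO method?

COGS = $4,551.25

Oct 16, 275 sold [FIFO — oldest first]: 275 @ $16.55 = $4,551.25
Ending inventory: 10 @ $16.55 + 175 @ $16.85 + 163 @ $14.40 + 40 @ $16.00 + 157 @ $16.50 + 66 @ $14.80 = $9,668.75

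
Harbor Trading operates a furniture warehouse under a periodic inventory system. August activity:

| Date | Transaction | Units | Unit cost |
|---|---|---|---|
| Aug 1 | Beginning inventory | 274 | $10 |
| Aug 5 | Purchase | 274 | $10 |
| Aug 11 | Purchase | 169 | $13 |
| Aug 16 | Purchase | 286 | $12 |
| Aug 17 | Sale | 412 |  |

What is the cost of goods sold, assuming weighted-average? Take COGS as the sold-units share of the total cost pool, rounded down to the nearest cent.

Aug 17, sell 412: 412/1003 × $11,109.00 → $4,563.21
Ending inventory (cost pool remaining) = $6,545.79

COGS = $4,563.21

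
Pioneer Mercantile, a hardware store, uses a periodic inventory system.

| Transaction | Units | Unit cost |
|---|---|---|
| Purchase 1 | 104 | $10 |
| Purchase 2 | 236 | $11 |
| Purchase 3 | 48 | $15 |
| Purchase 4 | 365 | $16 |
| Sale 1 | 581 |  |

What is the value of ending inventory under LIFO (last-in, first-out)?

Sale 1 (581) [LIFO — newest first]: 365 @ $16 + 48 @ $15 + 168 @ $11 = $8,408
Ending inventory: 104 @ $10 + 68 @ $11 = $1,788

Ending inventory = $1,788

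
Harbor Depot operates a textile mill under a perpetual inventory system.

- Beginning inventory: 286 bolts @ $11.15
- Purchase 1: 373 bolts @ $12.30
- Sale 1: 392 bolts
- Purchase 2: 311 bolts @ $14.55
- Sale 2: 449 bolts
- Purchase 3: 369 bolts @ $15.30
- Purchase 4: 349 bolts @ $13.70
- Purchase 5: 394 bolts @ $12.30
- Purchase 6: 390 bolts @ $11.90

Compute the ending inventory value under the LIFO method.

Sale 1 (392) [LIFO — newest first]: 373 @ $12.30 + 19 @ $11.15 = $4,799.75
Sale 2 (449) [LIFO — newest first]: 311 @ $14.55 + 138 @ $11.15 = $6,063.75
Total COGS = $4,799.75 + $6,063.75 = $10,863.50
Ending inventory: 129 @ $11.15 + 369 @ $15.30 + 349 @ $13.70 + 394 @ $12.30 + 390 @ $11.90 = $21,352.55

Ending inventory = $21,352.55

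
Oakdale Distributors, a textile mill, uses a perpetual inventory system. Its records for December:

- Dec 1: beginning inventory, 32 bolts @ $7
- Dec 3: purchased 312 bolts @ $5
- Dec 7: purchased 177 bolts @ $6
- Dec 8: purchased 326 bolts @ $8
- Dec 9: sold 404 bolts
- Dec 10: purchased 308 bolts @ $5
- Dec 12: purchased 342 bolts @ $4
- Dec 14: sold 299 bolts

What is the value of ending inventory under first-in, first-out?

Ending inventory = $4,060

Dec 9, 404 sold [FIFO — oldest first]: 32 @ $7 + 312 @ $5 + 60 @ $6 = $2,144
Dec 14, 299 sold [FIFO — oldest first]: 117 @ $6 + 182 @ $8 = $2,158
Total COGS = $2,144 + $2,158 = $4,302
Ending inventory: 144 @ $8 + 308 @ $5 + 342 @ $4 = $4,060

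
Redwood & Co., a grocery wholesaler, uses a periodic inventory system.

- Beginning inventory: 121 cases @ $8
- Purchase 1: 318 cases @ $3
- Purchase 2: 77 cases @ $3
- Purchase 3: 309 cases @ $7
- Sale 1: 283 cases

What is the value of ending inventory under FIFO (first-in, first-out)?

Ending inventory = $2,862

Sale 1 (283) [FIFO — oldest first]: 121 @ $8 + 162 @ $3 = $1,454
Ending inventory: 156 @ $3 + 77 @ $3 + 309 @ $7 = $2,862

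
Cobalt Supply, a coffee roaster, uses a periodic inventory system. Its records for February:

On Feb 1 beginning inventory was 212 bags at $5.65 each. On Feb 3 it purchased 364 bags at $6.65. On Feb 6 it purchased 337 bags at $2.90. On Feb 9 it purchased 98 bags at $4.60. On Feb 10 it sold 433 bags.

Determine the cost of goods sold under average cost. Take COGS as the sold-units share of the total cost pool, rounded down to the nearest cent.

COGS = $2,161.35

Feb 10, sell 433: 433/1011 × $5,046.50 → $2,161.35
Ending inventory (cost pool remaining) = $2,885.15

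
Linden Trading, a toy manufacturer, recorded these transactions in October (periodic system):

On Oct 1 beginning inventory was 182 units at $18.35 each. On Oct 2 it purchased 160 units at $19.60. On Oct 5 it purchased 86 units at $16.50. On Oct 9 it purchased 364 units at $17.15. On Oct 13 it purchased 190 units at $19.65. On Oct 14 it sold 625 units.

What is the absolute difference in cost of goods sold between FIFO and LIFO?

$125.65

FIFO COGS: 182 @ $18.35 + 160 @ $19.60 + 86 @ $16.50 + 197 @ $17.15 = $11,273.25
LIFO COGS: 190 @ $19.65 + 364 @ $17.15 + 71 @ $16.50 = $11,147.60
Difference = |$11,273.25 − $11,147.60| = $125.65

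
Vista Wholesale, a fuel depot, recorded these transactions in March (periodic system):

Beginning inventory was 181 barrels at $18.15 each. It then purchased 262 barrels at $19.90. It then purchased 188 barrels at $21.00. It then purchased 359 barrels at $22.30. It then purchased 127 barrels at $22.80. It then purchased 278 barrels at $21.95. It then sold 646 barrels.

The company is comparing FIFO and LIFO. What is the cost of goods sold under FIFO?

FIFO COGS: 181 @ $18.15 + 262 @ $19.90 + 188 @ $21.00 + 15 @ $22.30 = $12,781.45
LIFO COGS: 278 @ $21.95 + 127 @ $22.80 + 241 @ $22.30 = $14,372.00

COGS = $12,781.45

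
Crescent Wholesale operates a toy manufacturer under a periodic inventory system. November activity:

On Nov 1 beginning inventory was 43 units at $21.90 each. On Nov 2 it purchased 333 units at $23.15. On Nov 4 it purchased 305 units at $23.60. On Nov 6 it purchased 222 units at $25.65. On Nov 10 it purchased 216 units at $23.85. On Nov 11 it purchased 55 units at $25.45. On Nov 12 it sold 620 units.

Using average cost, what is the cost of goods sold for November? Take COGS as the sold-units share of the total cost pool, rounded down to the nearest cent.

Nov 12, sell 620: 620/1174 × $28,094.30 → $14,836.85
Ending inventory (cost pool remaining) = $13,257.45
Check: goods available $28,094.30 = COGS $14,836.85 + ending $13,257.45

COGS = $14,836.85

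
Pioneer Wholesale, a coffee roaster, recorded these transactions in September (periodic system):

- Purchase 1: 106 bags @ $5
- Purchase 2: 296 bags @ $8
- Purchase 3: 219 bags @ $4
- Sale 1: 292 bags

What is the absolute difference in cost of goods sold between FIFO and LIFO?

$558

FIFO COGS: 106 @ $5 + 186 @ $8 = $2,018
LIFO COGS: 219 @ $4 + 73 @ $8 = $1,460
Difference = |$2,018 − $1,460| = $558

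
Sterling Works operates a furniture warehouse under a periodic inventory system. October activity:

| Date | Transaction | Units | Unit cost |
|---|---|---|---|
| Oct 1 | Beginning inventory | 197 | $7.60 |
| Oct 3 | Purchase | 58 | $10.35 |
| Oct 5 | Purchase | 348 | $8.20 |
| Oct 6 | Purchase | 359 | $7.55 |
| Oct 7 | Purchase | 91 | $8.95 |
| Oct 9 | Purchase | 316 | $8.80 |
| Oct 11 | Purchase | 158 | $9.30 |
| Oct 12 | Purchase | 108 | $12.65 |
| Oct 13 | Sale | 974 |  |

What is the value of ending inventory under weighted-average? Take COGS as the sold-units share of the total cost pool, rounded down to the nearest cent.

Oct 13, sell 974: 974/1635 × $14,092.40 → $8,395.10
Ending inventory (cost pool remaining) = $5,697.30
Check: goods available $14,092.40 = COGS $8,395.10 + ending $5,697.30

Ending inventory = $5,697.30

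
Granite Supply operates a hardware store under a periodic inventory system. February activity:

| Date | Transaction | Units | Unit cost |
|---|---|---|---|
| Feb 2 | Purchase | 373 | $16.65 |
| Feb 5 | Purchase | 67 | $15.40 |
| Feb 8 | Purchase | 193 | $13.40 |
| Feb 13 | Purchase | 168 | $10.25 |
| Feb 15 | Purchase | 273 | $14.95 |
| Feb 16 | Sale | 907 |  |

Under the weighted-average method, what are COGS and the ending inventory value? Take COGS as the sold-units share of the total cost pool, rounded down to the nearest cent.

Feb 16, sell 907: 907/1074 × $15,631.80 → $13,201.15
Ending inventory (cost pool remaining) = $2,430.65

COGS = $13,201.15; ending inventory = $2,430.65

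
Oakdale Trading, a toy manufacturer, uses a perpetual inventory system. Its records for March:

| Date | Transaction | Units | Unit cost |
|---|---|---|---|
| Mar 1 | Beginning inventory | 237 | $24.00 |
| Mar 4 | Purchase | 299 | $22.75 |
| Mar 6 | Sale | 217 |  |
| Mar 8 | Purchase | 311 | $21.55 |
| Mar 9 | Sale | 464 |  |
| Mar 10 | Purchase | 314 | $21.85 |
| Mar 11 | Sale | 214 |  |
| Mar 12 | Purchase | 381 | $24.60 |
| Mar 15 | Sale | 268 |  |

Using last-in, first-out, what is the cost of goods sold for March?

Mar 6, 217 sold [LIFO — newest first]: 217 @ $22.75 = $4,936.75
Mar 9, 464 sold [LIFO — newest first]: 311 @ $21.55 + 82 @ $22.75 + 71 @ $24.00 = $10,271.55
Mar 11, 214 sold [LIFO — newest first]: 214 @ $21.85 = $4,675.90
Mar 15, 268 sold [LIFO — newest first]: 268 @ $24.60 = $6,592.80
Total COGS = $4,936.75 + $10,271.55 + $4,675.90 + $6,592.80 = $26,477.00
Ending inventory: 166 @ $24.00 + 100 @ $21.85 + 113 @ $24.60 = $8,948.80
Check: goods available $35,425.80 = COGS $26,477.00 + ending $8,948.80

COGS = $26,477.00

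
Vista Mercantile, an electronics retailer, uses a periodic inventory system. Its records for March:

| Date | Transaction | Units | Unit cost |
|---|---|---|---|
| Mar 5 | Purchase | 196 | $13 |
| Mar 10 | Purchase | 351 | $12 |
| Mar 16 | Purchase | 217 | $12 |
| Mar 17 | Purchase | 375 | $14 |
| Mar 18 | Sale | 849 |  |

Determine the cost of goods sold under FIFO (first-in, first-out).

Mar 18, 849 sold [FIFO — oldest first]: 196 @ $13 + 351 @ $12 + 217 @ $12 + 85 @ $14 = $10,554
Ending inventory: 290 @ $14 = $4,060
Check: goods available $14,614 = COGS $10,554 + ending $4,060

COGS = $10,554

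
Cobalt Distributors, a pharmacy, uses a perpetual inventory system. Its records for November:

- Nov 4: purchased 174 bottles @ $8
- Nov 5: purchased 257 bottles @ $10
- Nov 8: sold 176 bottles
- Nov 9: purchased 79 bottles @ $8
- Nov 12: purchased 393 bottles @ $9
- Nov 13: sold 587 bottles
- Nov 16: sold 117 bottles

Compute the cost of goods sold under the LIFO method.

Nov 8, 176 sold [LIFO — newest first]: 176 @ $10 = $1,760
Nov 13, 587 sold [LIFO — newest first]: 393 @ $9 + 79 @ $8 + 81 @ $10 + 34 @ $8 = $5,251
Nov 16, 117 sold [LIFO — newest first]: 117 @ $8 = $936
Total COGS = $1,760 + $5,251 + $936 = $7,947
Ending inventory: 23 @ $8 = $184
Check: goods available $8,131 = COGS $7,947 + ending $184

COGS = $7,947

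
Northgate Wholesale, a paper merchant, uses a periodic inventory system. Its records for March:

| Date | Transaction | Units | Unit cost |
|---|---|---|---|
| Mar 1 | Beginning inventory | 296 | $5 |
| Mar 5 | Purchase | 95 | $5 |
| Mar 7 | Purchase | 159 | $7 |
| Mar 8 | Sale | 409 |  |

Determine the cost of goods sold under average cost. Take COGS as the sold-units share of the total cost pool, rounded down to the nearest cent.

Mar 8, sell 409: 409/550 × $3,068.00 → $2,281.47
Ending inventory (cost pool remaining) = $786.53

COGS = $2,281.47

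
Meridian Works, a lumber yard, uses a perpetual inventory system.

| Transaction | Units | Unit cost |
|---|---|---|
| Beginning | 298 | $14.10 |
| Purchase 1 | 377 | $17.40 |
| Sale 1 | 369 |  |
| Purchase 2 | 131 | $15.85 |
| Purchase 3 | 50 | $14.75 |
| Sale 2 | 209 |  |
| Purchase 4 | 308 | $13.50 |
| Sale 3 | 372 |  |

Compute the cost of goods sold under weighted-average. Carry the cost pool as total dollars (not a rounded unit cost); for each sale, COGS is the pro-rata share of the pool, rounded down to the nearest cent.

After Beginning: 298 on hand, pool $4,201.80 (≈ $14.1000 each)
After Purchase 1: 675 on hand, pool $10,761.60 (≈ $15.9431 each)
Sale 1, sell 369: 369/675 × $10,761.60 → $5,883.00
After Purchase 2: 437 on hand, pool $6,954.95 (≈ $15.9152 each)
After Purchase 3: 487 on hand, pool $7,692.45 (≈ $15.7956 each)
Sale 2, sell 209: 209/487 × $7,692.45 → $3,301.27
After Purchase 4: 586 on hand, pool $8,549.18 (≈ $14.5890 each)
Sale 3, sell 372: 372/586 × $8,549.18 → $5,427.12
Total COGS = $5,883.00 + $3,301.27 + $5,427.12 = $14,611.39
Ending inventory (cost pool remaining) = $3,122.06
Check: goods available $17,733.45 = COGS $14,611.39 + ending $3,122.06

COGS = $14,611.39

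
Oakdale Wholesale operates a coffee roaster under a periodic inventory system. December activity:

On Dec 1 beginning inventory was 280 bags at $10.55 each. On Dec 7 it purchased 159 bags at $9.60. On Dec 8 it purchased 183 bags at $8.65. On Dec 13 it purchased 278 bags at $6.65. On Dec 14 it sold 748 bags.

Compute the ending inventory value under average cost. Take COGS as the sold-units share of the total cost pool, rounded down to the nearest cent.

Dec 14, sell 748: 748/900 × $7,912.05 → $6,575.79
Ending inventory (cost pool remaining) = $1,336.26
Check: goods available $7,912.05 = COGS $6,575.79 + ending $1,336.26

Ending inventory = $1,336.26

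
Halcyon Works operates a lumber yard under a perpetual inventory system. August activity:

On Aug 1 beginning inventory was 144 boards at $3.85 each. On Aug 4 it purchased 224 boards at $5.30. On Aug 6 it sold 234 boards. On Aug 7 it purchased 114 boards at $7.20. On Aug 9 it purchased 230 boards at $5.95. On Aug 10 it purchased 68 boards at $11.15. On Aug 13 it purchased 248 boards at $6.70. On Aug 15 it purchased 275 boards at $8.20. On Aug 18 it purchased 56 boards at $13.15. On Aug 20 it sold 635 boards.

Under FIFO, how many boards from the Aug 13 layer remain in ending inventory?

Aug 6, 234 sold [FIFO — oldest first]: 144 @ $3.85 + 90 @ $5.30 = $1,031.40
Aug 20, 635 sold [FIFO — oldest first]: 134 @ $5.30 + 114 @ $7.20 + 230 @ $5.95 + 68 @ $11.15 + 89 @ $6.70 = $4,254.00
Total COGS = $1,031.40 + $4,254.00 = $5,285.40
Ending inventory: 159 @ $6.70 + 275 @ $8.20 + 56 @ $13.15 = $4,056.70

159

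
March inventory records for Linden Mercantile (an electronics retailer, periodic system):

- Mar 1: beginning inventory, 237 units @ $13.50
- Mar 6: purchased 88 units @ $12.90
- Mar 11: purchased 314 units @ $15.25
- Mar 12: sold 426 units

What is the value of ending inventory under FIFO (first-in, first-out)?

Mar 12, 426 sold [FIFO — oldest first]: 237 @ $13.50 + 88 @ $12.90 + 101 @ $15.25 = $5,874.95
Ending inventory: 213 @ $15.25 = $3,248.25

Ending inventory = $3,248.25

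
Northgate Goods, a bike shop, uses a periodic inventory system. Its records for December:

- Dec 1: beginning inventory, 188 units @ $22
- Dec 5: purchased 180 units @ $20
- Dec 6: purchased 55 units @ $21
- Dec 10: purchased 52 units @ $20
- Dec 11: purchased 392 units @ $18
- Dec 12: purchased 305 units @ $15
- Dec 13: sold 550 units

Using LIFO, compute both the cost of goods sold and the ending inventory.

Dec 13, 550 sold [LIFO — newest first]: 305 @ $15 + 245 @ $18 = $8,985
Ending inventory: 188 @ $22 + 180 @ $20 + 55 @ $21 + 52 @ $20 + 147 @ $18 = $12,577

COGS = $8,985; ending inventory = $12,577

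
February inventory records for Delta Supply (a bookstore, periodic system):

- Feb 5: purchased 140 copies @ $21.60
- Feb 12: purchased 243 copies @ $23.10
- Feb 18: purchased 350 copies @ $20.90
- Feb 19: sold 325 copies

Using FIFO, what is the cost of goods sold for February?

COGS = $7,297.50

Feb 19, 325 sold [FIFO — oldest first]: 140 @ $21.60 + 185 @ $23.10 = $7,297.50
Ending inventory: 58 @ $23.10 + 350 @ $20.90 = $8,654.80
Check: goods available $15,952.30 = COGS $7,297.50 + ending $8,654.80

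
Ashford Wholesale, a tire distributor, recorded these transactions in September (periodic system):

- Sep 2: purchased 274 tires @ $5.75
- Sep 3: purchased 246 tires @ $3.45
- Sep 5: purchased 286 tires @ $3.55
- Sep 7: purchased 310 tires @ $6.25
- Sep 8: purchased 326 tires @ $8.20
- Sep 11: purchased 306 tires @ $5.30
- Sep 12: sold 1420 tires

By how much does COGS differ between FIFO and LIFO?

$40.40

FIFO COGS: 274 @ $5.75 + 246 @ $3.45 + 286 @ $3.55 + 310 @ $6.25 + 304 @ $8.20 = $7,869.80
LIFO COGS: 306 @ $5.30 + 326 @ $8.20 + 310 @ $6.25 + 286 @ $3.55 + 192 @ $3.45 = $7,910.20
Difference = |$7,869.80 − $7,910.20| = $40.40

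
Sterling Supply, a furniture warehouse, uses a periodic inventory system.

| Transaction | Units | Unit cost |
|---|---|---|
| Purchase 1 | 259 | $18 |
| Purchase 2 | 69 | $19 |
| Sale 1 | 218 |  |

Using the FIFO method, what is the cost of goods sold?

COGS = $3,924

Sale 1 (218) [FIFO — oldest first]: 218 @ $18 = $3,924
Ending inventory: 41 @ $18 + 69 @ $19 = $2,049
Check: goods available $5,973 = COGS $3,924 + ending $2,049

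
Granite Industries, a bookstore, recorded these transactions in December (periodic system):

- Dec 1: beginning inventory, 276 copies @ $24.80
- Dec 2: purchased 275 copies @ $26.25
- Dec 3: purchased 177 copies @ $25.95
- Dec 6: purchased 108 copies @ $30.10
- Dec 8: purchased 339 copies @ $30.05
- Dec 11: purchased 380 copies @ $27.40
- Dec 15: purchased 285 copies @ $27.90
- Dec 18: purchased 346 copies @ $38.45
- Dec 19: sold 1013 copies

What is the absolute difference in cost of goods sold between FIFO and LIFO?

FIFO COGS: 276 @ $24.80 + 275 @ $26.25 + 177 @ $25.95 + 108 @ $30.10 + 177 @ $30.05 = $27,226.35
LIFO COGS: 346 @ $38.45 + 285 @ $27.90 + 380 @ $27.40 + 2 @ $30.05 = $31,727.30
Difference = |$27,226.35 − $31,727.30| = $4,500.95

$4,500.95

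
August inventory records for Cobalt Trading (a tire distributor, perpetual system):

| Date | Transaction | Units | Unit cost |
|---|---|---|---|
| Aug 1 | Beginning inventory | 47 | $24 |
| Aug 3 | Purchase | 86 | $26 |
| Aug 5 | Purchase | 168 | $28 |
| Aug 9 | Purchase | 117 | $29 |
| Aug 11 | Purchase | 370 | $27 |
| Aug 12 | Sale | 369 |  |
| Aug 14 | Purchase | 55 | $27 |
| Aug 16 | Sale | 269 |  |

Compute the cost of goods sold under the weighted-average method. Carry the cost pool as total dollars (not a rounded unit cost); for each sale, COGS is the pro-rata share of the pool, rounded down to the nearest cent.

After Aug 1: 47 on hand, pool $1,128.00 (≈ $24.0000 each)
After Aug 3: 133 on hand, pool $3,364.00 (≈ $25.2932 each)
After Aug 5: 301 on hand, pool $8,068.00 (≈ $26.8040 each)
After Aug 9: 418 on hand, pool $11,461.00 (≈ $27.4187 each)
After Aug 11: 788 on hand, pool $21,451.00 (≈ $27.2221 each)
Aug 12, sell 369: 369/788 × $21,451.00 → $10,044.94
After Aug 14: 474 on hand, pool $12,891.06 (≈ $27.1963 each)
Aug 16, sell 269: 269/474 × $12,891.06 → $7,315.81
Total COGS = $10,044.94 + $7,315.81 = $17,360.75
Ending inventory (cost pool remaining) = $5,575.25

COGS = $17,360.75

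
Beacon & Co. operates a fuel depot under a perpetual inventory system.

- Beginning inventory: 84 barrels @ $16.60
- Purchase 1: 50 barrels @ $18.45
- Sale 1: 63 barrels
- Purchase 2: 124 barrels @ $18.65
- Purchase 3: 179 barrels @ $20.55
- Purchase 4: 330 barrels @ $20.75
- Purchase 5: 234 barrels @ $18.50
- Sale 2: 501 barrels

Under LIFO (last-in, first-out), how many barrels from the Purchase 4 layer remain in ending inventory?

Sale 1 (63) [LIFO — newest first]: 50 @ $18.45 + 13 @ $16.60 = $1,138.30
Sale 2 (501) [LIFO — newest first]: 234 @ $18.50 + 267 @ $20.75 = $9,869.25
Total COGS = $1,138.30 + $9,869.25 = $11,007.55
Ending inventory: 71 @ $16.60 + 124 @ $18.65 + 179 @ $20.55 + 63 @ $20.75 = $8,476.90

63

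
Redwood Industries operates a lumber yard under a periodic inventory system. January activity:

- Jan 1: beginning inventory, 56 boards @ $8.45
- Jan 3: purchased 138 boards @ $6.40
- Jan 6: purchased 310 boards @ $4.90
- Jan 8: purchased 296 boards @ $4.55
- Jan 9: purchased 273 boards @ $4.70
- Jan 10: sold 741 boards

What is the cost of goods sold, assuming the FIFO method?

COGS = $3,953.75

Jan 10, 741 sold [FIFO — oldest first]: 56 @ $8.45 + 138 @ $6.40 + 310 @ $4.90 + 237 @ $4.55 = $3,953.75
Ending inventory: 59 @ $4.55 + 273 @ $4.70 = $1,551.55
Check: goods available $5,505.30 = COGS $3,953.75 + ending $1,551.55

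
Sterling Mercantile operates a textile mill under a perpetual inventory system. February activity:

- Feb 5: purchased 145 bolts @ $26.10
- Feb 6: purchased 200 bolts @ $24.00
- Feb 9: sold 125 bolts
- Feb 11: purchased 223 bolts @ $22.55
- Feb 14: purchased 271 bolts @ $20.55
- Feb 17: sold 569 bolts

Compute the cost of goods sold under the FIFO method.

COGS = $16,202.45

Feb 9, 125 sold [FIFO — oldest first]: 125 @ $26.10 = $3,262.50
Feb 17, 569 sold [FIFO — oldest first]: 20 @ $26.10 + 200 @ $24.00 + 223 @ $22.55 + 126 @ $20.55 = $12,939.95
Total COGS = $3,262.50 + $12,939.95 = $16,202.45
Ending inventory: 145 @ $20.55 = $2,979.75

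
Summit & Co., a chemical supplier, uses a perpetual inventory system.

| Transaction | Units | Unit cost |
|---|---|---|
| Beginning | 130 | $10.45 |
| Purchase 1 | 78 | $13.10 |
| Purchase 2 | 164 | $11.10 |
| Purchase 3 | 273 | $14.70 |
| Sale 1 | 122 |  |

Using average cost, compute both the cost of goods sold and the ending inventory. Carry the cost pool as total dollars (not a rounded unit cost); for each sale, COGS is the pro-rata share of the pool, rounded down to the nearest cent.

After Beginning: 130 on hand, pool $1,358.50 (≈ $10.4500 each)
After Purchase 1: 208 on hand, pool $2,380.30 (≈ $11.4437 each)
After Purchase 2: 372 on hand, pool $4,200.70 (≈ $11.2922 each)
After Purchase 3: 645 on hand, pool $8,213.80 (≈ $12.7346 each)
Sale 1, sell 122: 122/645 × $8,213.80 → $1,553.61
Ending inventory (cost pool remaining) = $6,660.19

COGS = $1,553.61; ending inventory = $6,660.19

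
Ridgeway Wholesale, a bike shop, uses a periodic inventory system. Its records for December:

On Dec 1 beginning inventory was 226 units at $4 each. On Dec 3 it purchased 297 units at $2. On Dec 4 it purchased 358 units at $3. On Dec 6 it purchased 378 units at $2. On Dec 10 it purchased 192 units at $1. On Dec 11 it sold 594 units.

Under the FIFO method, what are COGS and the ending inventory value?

COGS = $1,711; ending inventory = $1,809

Dec 11, 594 sold [FIFO — oldest first]: 226 @ $4 + 297 @ $2 + 71 @ $3 = $1,711
Ending inventory: 287 @ $3 + 378 @ $2 + 192 @ $1 = $1,809
Check: goods available $3,520 = COGS $1,711 + ending $1,809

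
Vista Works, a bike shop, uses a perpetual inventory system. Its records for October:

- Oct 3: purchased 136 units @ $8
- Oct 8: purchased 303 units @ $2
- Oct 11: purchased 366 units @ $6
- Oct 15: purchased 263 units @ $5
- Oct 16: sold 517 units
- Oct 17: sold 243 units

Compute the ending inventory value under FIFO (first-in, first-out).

Oct 16, 517 sold [FIFO — oldest first]: 136 @ $8 + 303 @ $2 + 78 @ $6 = $2,162
Oct 17, 243 sold [FIFO — oldest first]: 243 @ $6 = $1,458
Total COGS = $2,162 + $1,458 = $3,620
Ending inventory: 45 @ $6 + 263 @ $5 = $1,585

Ending inventory = $1,585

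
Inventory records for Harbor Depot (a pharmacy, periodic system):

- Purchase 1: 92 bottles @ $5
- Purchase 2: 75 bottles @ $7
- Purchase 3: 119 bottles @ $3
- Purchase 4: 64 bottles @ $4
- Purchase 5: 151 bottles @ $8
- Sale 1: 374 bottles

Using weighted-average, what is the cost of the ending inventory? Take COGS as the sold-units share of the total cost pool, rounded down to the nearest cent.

Ending inventory = $711.31

Sale 1, sell 374: 374/501 × $2,806.00 → $2,094.69
Ending inventory (cost pool remaining) = $711.31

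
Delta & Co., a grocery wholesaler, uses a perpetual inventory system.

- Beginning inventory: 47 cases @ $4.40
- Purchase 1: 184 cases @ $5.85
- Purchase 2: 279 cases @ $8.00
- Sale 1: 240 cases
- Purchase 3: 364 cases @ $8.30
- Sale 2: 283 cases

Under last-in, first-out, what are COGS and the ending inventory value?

COGS = $4,268.90; ending inventory = $2,267.50

Sale 1 (240) [LIFO — newest first]: 240 @ $8.00 = $1,920.00
Sale 2 (283) [LIFO — newest first]: 283 @ $8.30 = $2,348.90
Total COGS = $1,920.00 + $2,348.90 = $4,268.90
Ending inventory: 47 @ $4.40 + 184 @ $5.85 + 39 @ $8.00 + 81 @ $8.30 = $2,267.50
Check: goods available $6,536.40 = COGS $4,268.90 + ending $2,267.50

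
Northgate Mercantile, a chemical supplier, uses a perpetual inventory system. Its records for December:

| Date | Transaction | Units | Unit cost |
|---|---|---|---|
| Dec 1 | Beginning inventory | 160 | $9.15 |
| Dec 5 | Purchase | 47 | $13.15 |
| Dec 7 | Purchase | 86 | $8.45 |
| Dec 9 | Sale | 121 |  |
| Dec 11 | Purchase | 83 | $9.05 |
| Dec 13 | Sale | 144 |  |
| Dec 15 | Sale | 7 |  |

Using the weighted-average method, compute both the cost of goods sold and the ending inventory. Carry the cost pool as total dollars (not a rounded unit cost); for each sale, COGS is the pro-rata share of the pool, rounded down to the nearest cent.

After Dec 1: 160 on hand, pool $1,464.00 (≈ $9.1500 each)
After Dec 5: 207 on hand, pool $2,082.05 (≈ $10.0582 each)
After Dec 7: 293 on hand, pool $2,808.75 (≈ $9.5862 each)
Dec 9, sell 121: 121/293 × $2,808.75 → $1,159.92
After Dec 11: 255 on hand, pool $2,399.98 (≈ $9.4117 each)
Dec 13, sell 144: 144/255 × $2,399.98 → $1,355.28
Dec 15, sell 7: 7/111 × $1,044.70 → $65.88
Total COGS = $1,159.92 + $1,355.28 + $65.88 = $2,581.08
Ending inventory (cost pool remaining) = $978.82

COGS = $2,581.08; ending inventory = $978.82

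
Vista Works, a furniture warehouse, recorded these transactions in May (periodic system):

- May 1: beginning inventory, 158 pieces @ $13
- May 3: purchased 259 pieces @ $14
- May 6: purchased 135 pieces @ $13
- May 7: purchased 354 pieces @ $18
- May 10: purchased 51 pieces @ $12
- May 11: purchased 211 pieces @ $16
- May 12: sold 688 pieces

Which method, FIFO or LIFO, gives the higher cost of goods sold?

FIFO COGS: 158 @ $13 + 259 @ $14 + 135 @ $13 + 136 @ $18 = $9,883
LIFO COGS: 211 @ $16 + 51 @ $12 + 354 @ $18 + 72 @ $13 = $11,296

LIFO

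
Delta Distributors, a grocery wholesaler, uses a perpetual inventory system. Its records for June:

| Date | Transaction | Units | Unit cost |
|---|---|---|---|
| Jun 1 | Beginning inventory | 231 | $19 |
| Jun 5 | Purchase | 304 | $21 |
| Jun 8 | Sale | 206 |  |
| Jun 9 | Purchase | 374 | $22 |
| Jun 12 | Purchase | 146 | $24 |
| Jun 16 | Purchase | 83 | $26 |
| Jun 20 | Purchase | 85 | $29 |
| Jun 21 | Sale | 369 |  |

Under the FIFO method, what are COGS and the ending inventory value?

Jun 8, 206 sold [FIFO — oldest first]: 206 @ $19 = $3,914
Jun 21, 369 sold [FIFO — oldest first]: 25 @ $19 + 304 @ $21 + 40 @ $22 = $7,739
Total COGS = $3,914 + $7,739 = $11,653
Ending inventory: 334 @ $22 + 146 @ $24 + 83 @ $26 + 85 @ $29 = $15,475
Check: goods available $27,128 = COGS $11,653 + ending $15,475

COGS = $11,653; ending inventory = $15,475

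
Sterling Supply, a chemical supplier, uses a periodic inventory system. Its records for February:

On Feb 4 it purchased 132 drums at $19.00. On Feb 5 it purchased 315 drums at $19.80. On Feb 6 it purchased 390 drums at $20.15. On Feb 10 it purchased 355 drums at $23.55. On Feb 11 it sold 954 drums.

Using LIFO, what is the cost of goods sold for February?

Feb 11, 954 sold [LIFO — newest first]: 355 @ $23.55 + 390 @ $20.15 + 209 @ $19.80 = $20,356.95
Ending inventory: 132 @ $19.00 + 106 @ $19.80 = $4,606.80
Check: goods available $24,963.75 = COGS $20,356.95 + ending $4,606.80

COGS = $20,356.95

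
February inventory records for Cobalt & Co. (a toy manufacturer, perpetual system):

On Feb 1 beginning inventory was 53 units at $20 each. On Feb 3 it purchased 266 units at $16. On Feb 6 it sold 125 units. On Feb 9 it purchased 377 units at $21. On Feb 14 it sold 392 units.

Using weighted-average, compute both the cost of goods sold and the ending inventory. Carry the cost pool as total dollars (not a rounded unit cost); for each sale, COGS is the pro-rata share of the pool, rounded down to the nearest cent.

COGS = $9,737.66; ending inventory = $3,495.34

After Feb 1: 53 on hand, pool $1,060.00 (≈ $20.0000 each)
After Feb 3: 319 on hand, pool $5,316.00 (≈ $16.6646 each)
Feb 6, sell 125: 125/319 × $5,316.00 → $2,083.07
After Feb 9: 571 on hand, pool $11,149.93 (≈ $19.5270 each)
Feb 14, sell 392: 392/571 × $11,149.93 → $7,654.59
Total COGS = $2,083.07 + $7,654.59 = $9,737.66
Ending inventory (cost pool remaining) = $3,495.34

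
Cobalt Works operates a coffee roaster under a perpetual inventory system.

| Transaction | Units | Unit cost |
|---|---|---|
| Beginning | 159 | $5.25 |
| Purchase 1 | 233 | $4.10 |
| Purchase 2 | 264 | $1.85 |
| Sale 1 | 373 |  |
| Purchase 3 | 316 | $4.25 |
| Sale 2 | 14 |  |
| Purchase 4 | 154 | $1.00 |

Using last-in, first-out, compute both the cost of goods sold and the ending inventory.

Sale 1 (373) [LIFO — newest first]: 264 @ $1.85 + 109 @ $4.10 = $935.30
Sale 2 (14) [LIFO — newest first]: 14 @ $4.25 = $59.50
Total COGS = $935.30 + $59.50 = $994.80
Ending inventory: 159 @ $5.25 + 124 @ $4.10 + 302 @ $4.25 + 154 @ $1.00 = $2,780.65

COGS = $994.80; ending inventory = $2,780.65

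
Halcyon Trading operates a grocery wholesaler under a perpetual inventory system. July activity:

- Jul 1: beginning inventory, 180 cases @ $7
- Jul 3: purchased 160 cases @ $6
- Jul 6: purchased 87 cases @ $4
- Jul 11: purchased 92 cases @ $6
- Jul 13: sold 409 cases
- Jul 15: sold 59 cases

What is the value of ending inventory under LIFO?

Jul 13, 409 sold [LIFO — newest first]: 92 @ $6 + 87 @ $4 + 160 @ $6 + 70 @ $7 = $2,350
Jul 15, 59 sold [LIFO — newest first]: 59 @ $7 = $413
Total COGS = $2,350 + $413 = $2,763
Ending inventory: 51 @ $7 = $357

Ending inventory = $357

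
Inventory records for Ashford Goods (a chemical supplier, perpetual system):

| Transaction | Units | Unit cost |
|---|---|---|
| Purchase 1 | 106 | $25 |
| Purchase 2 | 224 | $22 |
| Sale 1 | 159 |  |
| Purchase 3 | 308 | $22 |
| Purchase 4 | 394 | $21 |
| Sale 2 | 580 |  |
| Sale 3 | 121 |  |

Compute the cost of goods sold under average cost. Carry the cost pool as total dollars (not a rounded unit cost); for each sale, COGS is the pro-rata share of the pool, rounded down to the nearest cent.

COGS = $18,889.15

After Purchase 1: 106 on hand, pool $2,650.00 (≈ $25.0000 each)
After Purchase 2: 330 on hand, pool $7,578.00 (≈ $22.9636 each)
Sale 1, sell 159: 159/330 × $7,578.00 → $3,651.21
After Purchase 3: 479 on hand, pool $10,702.79 (≈ $22.3440 each)
After Purchase 4: 873 on hand, pool $18,976.79 (≈ $21.7374 each)
Sale 2, sell 580: 580/873 × $18,976.79 → $12,607.71
Sale 3, sell 121: 121/293 × $6,369.08 → $2,630.23
Total COGS = $3,651.21 + $12,607.71 + $2,630.23 = $18,889.15
Ending inventory (cost pool remaining) = $3,738.85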